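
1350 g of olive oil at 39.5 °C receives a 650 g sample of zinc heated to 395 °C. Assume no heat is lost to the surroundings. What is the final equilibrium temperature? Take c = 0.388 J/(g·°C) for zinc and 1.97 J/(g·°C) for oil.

Energy conservation, ΣQ = 0:
650·0.388·(T − 395) + 1350·1.97·(T − 39.5) = 0
252.2(T − 395) + 2659.5(T − 39.5) = 0
2911.7 T = 204669
T = 204669 / 2911.7 = 70.3 °C

T_f ≈ 70.3 °C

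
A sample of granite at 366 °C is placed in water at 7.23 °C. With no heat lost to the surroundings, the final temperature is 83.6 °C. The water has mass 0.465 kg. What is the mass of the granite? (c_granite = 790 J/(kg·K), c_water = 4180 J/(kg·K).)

Heat lost by the granite = heat gained by the water:
m×790×(366 − 83.6) = 0.465×4180×(83.6 − 7.23)
223096 m = 148440  ⇒  m ≈ 0.6654 kg

m ≈ 0.665 kg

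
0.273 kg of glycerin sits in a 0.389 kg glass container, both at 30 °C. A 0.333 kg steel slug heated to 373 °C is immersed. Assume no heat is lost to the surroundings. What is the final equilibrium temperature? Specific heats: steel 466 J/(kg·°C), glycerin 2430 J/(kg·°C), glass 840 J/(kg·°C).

Conservation of energy gives ΣQ = 0:
0.333×466×(T − 373) + 0.273×2430×(T − 30) + 0.389×840×(T − 30) = 0
(155.18 + 663.39 + 326.76) T = 155.18×373 + 663.39×30 + 326.76×30
T ≈ 76.47 °C

T_f ≈ 76.5 °C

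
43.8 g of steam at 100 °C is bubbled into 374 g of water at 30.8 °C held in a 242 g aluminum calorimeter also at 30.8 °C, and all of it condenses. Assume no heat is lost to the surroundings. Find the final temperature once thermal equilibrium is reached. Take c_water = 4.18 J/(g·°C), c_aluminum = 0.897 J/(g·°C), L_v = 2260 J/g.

T_f ≈ 87.7 °C

Net heat exchanged in the isolated system is zero:
condense steam: −43.8·2260 = −98988
  condensed water 100 °C→T: 183.08(T − 100)
  water warms: 374·4.18·(T − 30.8) = 1563.3(T − 30.8)
  aluminum cup: 242·0.897·(T − 30.8) = 217.07(T − 30.8)
1963.5 T = 98988 + 18308 + 54836 = 172133
T ≈ 87.67 °C (< 100 °C, so full condensation is consistent).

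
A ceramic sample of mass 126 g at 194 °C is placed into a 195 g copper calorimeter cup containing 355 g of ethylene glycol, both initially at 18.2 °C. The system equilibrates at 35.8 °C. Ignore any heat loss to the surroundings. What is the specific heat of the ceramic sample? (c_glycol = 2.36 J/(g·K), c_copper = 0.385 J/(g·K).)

Net heat exchanged in the isolated system is zero:
126·c·(35.8 − 194) + 355·2.36·(35.8 − 18.2) + 195·0.385·(35.8 − 18.2) = 0
-19933 c = -16067
c = -16067/-19933 ≈ 0.806 J/(g·K)

c ≈ 0.806 J/(g·K)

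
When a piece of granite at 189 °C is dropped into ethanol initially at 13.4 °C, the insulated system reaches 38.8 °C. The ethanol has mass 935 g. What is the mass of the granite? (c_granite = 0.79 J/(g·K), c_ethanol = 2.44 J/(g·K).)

Conservation of energy gives ΣQ = 0:
m×0.79×(38.8 − 189) + 935×2.44×(38.8 − 13.4) = 0
-118.66 m = -57948
m = -57948/-118.66 ≈ 488.4 g

m ≈ 488 g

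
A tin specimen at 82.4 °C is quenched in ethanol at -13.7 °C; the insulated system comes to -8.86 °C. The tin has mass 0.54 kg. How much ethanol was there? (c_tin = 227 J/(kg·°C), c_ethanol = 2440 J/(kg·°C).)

Heat lost by the tin = heat gained by the ethanol:
0.54×227×(82.4 − -8.86) = m×2440×(-8.86 − (-13.7))
11810 m = 11187  ⇒  m ≈ 0.9473 kg

m ≈ 0.947 kg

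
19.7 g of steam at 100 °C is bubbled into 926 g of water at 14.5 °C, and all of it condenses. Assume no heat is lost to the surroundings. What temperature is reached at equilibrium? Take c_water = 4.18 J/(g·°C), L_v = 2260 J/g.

T_f ≈ 27.5 °C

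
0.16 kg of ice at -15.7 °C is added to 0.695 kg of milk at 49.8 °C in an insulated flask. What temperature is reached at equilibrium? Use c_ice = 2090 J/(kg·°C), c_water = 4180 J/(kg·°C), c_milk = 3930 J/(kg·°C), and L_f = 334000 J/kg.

T_f ≈ 22.7 °C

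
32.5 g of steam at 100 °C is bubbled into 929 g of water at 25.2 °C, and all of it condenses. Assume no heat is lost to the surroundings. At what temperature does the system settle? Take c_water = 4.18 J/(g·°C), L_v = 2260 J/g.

T_f ≈ 46.0 °C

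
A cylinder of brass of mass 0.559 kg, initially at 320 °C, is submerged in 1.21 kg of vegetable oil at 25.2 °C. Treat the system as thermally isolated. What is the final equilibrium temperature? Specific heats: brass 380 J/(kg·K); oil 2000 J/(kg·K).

T_f ≈ 49.0 °C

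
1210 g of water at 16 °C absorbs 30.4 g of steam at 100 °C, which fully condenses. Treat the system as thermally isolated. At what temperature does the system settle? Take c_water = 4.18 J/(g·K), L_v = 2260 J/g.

T_f ≈ 31.3 °C

Net heat exchanged in the isolated system is zero:
latent heat released on condensation: 30.4×2260 = 68704
  condensed water 100 °C→T: 127.07(T − 100)
  original water: 5057.8(T − 16)
5184.9 T = 68704 + 12707 + 80925 = 162336
T ≈ 31.31 °C — below 100 °C, confirming all the steam condensed.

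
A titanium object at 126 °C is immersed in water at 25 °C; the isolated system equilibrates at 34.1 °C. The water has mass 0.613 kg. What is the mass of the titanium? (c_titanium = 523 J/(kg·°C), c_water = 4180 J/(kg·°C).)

Heat lost by the titanium = heat gained by the water:
m×523×(126 − 34.1) = 0.613×4180×(34.1 − 25)
48064 m = 23317  ⇒  m ≈ 0.4851 kg

m ≈ 0.485 kg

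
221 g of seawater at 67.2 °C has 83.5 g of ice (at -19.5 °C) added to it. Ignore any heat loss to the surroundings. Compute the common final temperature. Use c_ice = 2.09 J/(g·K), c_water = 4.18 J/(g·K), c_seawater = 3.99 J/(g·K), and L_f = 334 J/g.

Heat gained plus heat lost sum to zero:
ice -19.5→0 °C: 83.5×2.09×19.5 = 3403
  melt ice: 83.5×334 = 27889
  meltwater 0→T: 83.5×4.18×T = 349.03 T
  seawater cools: 221×3.99×(T − 67.2) = 881.79(T − 67.2)
1230.8 T = 59256 − 31292 = 27964
T ≈ 22.72 °C. Since T > 0 °C, the all-ice-melts assumption holds.

T_f ≈ 22.7 °C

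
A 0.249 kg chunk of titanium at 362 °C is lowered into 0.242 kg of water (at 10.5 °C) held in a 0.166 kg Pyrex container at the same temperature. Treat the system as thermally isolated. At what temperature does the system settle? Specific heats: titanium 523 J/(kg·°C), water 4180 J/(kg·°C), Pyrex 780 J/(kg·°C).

T_f ≈ 46.5 °C

Let T be the final temperature. ΣQ_i = 0:
0.249·523·(T − 362) + 0.242·4180·(T − 10.5) + 0.166·780·(T − 10.5) = 0
130.23(T − 362) + 1011.6(T − 10.5) + 129.48(T − 10.5) = 0
1271.3 T = 59123
T = 59123/1271.3 ≈ 46.51 °C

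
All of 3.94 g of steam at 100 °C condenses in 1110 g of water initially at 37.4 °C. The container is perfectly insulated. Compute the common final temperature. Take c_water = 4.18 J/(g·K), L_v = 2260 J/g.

T_f ≈ 39.5 °C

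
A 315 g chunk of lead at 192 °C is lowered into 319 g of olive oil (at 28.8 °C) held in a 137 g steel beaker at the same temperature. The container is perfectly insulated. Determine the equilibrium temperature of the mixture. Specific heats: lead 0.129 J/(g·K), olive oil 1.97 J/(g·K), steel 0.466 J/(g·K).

Conservation of energy gives ΣQ = 0:
315*0.129*(T − 192) + 319*1.97*(T − 28.8) + 137*0.466*(T − 28.8) = 0
732.91 T = 27739
T = 27739/732.91 ≈ 37.85 °C

T_f ≈ 37.8 °C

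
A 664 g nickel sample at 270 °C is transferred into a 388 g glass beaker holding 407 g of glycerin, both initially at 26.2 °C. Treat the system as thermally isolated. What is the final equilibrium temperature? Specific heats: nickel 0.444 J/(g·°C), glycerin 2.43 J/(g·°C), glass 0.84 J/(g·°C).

T_f ≈ 70.9 °C

Net heat exchanged in the isolated system is zero:
664×0.444×(T − 270) + 407×2.43×(T − 26.2) + 388×0.84×(T − 26.2) = 0
294.82(T − 270) + 989.01(T − 26.2) + 325.92(T − 26.2) = 0
(294.82 + 989.01 + 325.92) T = 294.82×270 + 989.01×26.2 + 325.92×26.2
T = 114051/1609.7 ≈ 70.85 °C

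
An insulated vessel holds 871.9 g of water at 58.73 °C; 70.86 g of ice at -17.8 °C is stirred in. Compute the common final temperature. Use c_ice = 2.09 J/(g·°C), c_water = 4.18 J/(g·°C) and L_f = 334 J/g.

Conservation of energy gives ΣQ = 0:
ice -17.8→0 °C: 70.86·2.09·17.8 = 2636.1; melt ice: 70.86·334 = 23667; meltwater 0→T: 70.86·4.18·T = 296.19 T; water cools: 871.9·4.18·(T − 58.73) = 3644.5(T − 58.73)
3940.7 T = 214044 − 26303 = 187741
T ≈ 47.64 °C — above 0 °C, consistent with complete melting.

T_f ≈ 47.6 °C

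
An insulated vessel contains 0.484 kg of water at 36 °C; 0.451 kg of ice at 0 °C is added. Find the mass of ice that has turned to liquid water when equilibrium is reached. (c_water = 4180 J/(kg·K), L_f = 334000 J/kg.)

m_melted ≈ 0.218 kg

Cooling the water to 0 °C releases 0.484×4180×36 = 72832 J.
Fully melting the ice requires m_ice L_f = 0.451×334000 = 150634 J.
Since 72832 < 150634 J, not all the ice melts; equilibrium is at 0 °C.
Mass melted = 72832/334000 ≈ 0.2181 kg.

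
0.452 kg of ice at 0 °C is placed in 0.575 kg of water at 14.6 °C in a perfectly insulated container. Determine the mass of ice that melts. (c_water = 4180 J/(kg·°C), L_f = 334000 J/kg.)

Water can give up m c ΔT = 0.575·4180·14.6 = 35091 J before reaching 0 °C.
Fully melting the ice requires m_ice L_f = 0.452·334000 = 150968 J.
Since 35091 < 150968 J, not all the ice melts; equilibrium is at 0 °C.
m_melt = 35091 / L_f = 0.1051 kg.

m_melted ≈ 0.105 kg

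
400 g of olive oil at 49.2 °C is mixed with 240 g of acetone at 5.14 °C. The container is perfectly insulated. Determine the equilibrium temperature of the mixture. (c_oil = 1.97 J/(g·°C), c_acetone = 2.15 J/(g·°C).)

T_f ≈ 31.8 °C

Heat lost by the oil equals heat gained by the acetone:
400×1.97×(49.2 − T) = 240×2.15×(T − 5.14)
788(49.2 − T) = 516(T − 5.14)
1304 T = 41422  ⇒  T ≈ 31.77 °C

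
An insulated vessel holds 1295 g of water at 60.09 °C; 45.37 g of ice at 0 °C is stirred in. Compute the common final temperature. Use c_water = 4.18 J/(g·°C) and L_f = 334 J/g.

T_f ≈ 55.4 °C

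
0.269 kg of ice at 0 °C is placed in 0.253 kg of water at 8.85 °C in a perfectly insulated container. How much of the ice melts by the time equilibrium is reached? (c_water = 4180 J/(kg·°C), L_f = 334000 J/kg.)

Heat available from the water dropping to 0 °C: 0.253×4180×8.85 = 9359.2 J.
Fully melting the ice requires m_ice L_f = 0.269×334000 = 89846 J.
That's not enough to melt it all — equilibrium is at 0 °C with ice remaining.
m_melt = 9359.2 / L_f = 0.02802 kg.

m_melted ≈ 0.028 kg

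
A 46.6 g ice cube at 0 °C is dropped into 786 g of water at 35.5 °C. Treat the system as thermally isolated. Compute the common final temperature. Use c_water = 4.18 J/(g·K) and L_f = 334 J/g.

Setting the total heat transfer to zero:
melt ice: 46.6×334 = 15564; meltwater 0→T: 46.6×4.18×T = 194.79 T; water cools: 786×4.18×(T − 35.5) = 3285.5(T − 35.5)
3480.3 T = 116635 − 15564 = 101070
T ≈ 29.04 °C. Since T > 0 °C, the all-ice-melts assumption holds.

T_f ≈ 29.0 °C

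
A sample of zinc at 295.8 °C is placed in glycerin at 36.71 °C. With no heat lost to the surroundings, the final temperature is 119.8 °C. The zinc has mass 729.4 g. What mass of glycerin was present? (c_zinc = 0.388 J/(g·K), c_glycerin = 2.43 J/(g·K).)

m ≈ 247 g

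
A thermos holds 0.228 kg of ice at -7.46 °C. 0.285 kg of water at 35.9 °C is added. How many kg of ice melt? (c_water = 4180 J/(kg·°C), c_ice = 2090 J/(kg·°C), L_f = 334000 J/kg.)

Water can give up m c ΔT = 0.285·4180·35.9 = 42768 J before reaching 0 °C.
Of that, 0.228·2090·7.46 = 3554.8 J goes to bring the ice to 0 °C, leaving 39213 J.
To melt every bit of ice: 0.228·334000 = 76152 J.
39213 J < 76152 J, so only part of the ice melts and the system sits at 0 °C.
m_melted·334000 = 39213  ⇒  m_melted ≈ 0.1174 kg.

m_melted ≈ 0.117 kg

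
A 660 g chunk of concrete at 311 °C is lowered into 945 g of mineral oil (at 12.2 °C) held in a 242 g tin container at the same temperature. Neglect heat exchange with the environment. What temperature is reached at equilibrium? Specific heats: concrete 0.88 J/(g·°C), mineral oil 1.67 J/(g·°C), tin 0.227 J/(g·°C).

Setting the total heat transfer to zero:
660*0.88*(T − 311) + 945*1.67*(T − 12.2) + 242*0.227*(T − 12.2) = 0
580.8(T − 311) + 1578.1(T − 12.2) + 54.93(T − 12.2) = 0
(580.8 + 1578.1 + 54.93) T = 580.8*311 + 1578.1*12.2 + 54.93*12.2
T = 200552 / 2213.9 = 90.6 °C

T_f ≈ 90.6 °C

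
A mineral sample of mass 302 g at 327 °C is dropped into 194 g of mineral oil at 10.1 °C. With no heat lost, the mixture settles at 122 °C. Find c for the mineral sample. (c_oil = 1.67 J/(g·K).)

c ≈ 0.586 J/(g·K)

Let T be the final temperature. ΣQ_i = 0:
302×c×(122 − 327) + 194×1.67×(122 − 10.1) = 0
-61910 c = -36253
c = -36253/-61910 ≈ 0.5856 J/(g·K)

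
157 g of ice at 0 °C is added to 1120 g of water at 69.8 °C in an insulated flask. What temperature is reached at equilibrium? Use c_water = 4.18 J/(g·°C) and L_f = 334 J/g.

Sum of m c ΔT and latent-heat terms is zero:
latent heat to melt: 157×334 = 52438
  warm the meltwater: 656.26 T
  water cools: 1120×4.18×(T − 69.8) = 4681.6(T − 69.8)
5337.9 T = 326776 − 52438 = 274338
T ≈ 51.39 °C — above 0 °C, consistent with complete melting.

T_f ≈ 51.4 °C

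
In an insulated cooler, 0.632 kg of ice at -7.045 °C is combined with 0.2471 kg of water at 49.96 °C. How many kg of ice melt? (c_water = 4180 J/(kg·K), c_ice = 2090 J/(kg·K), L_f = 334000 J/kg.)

m_melted ≈ 0.127 kg

Cooling the water to 0 °C releases 0.2471×4180×49.96 = 51603 J.
Of that, 0.632×2090×7.045 = 9305.6 J goes to bring the ice to 0 °C, leaving 42297 J.
Fully melting the ice requires m_ice L_f = 0.632×334000 = 211088 J.
Since 42297 < 211088 J, not all the ice melts; equilibrium is at 0 °C.
m_melted×334000 = 42297  ⇒  m_melted ≈ 0.1266 kg.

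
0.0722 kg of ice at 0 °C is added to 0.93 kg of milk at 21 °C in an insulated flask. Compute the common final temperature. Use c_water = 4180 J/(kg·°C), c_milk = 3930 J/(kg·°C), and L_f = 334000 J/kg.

T_f ≈ 13.3 °C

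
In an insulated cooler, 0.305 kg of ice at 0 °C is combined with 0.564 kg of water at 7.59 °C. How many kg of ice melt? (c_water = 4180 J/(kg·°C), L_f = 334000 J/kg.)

Heat available from the water dropping to 0 °C: 0.564·4180·7.59 = 17894 J.
Fully melting the ice requires m_ice L_f = 0.305·334000 = 101870 J.
17894 J < 101870 J, so only part of the ice melts and the system sits at 0 °C.
Mass melted = 17894/334000 ≈ 0.05357 kg.

m_melted ≈ 0.0536 kg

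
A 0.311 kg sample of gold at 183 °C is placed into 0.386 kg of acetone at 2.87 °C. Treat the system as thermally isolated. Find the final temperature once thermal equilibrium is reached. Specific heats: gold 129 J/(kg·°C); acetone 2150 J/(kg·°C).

|Q_gold| = |Q_acetone|:
0.311*129*(183 − T) = 0.386*2150*(T − 2.87)
40.12(183 − T) = 829.9(T − 2.87)
870.02 T = 9723.6  ⇒  T ≈ 11.18 °C

T_f ≈ 11.2 °C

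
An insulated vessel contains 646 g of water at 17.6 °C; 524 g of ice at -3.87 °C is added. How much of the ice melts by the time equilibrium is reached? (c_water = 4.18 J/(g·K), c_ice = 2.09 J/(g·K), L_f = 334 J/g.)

m_melted ≈ 130 g

Cooling the water to 0 °C releases 646·4.18·17.6 = 47525 J.
Of that, 524·2.09·3.87 = 4238.3 J goes to bring the ice to 0 °C, leaving 43287 J.
Fully melting the ice requires m_ice L_f = 524·334 = 175016 J.
That's not enough to melt it all — equilibrium is at 0 °C with ice remaining.
Mass melted = 43287/334 ≈ 129.6 g.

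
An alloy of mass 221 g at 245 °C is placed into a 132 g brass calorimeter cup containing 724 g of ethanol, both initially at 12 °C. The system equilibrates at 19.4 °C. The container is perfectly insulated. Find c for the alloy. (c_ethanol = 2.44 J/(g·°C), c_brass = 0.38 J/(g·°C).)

c ≈ 0.27 J/(g·°C)

Setting the total heat transfer to zero:
221·c·(19.4 − 245) + 724·2.44·(19.4 − 12) + 132·0.38·(19.4 − 12) = 0
-49858 c = -13444
c = -13444/-49858 ≈ 0.2696 J/(g·°C)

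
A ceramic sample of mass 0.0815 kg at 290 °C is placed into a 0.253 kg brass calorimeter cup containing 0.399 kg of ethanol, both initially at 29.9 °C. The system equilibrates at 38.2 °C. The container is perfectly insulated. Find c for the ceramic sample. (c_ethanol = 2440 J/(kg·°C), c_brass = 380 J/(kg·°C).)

c ≈ 433 J/(kg·°C)

Setting the total heat transfer to zero:
0.0815×c×(38.2 − 290) + 0.399×2440×(38.2 − 29.9) + 0.253×380×(38.2 − 29.9) = 0
-20.52 c = -8878.5
c = -8878.5/-20.52 ≈ 432.6 J/(kg·°C)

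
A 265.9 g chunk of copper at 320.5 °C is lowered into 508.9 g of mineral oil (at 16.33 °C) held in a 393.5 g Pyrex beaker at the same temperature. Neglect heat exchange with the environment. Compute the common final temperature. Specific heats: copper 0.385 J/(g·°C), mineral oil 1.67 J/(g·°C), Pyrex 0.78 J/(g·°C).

T_f ≈ 41.1 °C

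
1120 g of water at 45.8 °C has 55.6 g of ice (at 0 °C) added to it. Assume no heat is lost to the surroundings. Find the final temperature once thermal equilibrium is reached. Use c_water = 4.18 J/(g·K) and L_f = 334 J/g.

T_f ≈ 39.9 °C

Energy balance with sensible and latent terms:
fusion: m_ice L_f = 55.6×334 = 18570
  warm the meltwater: 232.41 T
  water: 4681.6(T − 45.8)
4914 T = 214417 − 18570 = 195847
T ≈ 39.85 °C — above 0 °C, consistent with complete melting.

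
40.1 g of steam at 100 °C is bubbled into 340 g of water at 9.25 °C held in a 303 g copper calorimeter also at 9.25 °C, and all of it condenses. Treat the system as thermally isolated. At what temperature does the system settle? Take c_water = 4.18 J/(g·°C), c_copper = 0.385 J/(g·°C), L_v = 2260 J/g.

T_f ≈ 71.3 °C

Let T be the final temperature. ΣQ_i = 0:
condense steam: −40.1·2260 = −90626
  condensed water 100 °C→T: 167.62(T − 100)
  original water: 1421.2(T − 9.25)
  copper cup: 303·0.385·(T − 9.25) = 116.66(T − 9.25)
1705.5 T = 90626 + 16762 + 14225 = 121613
T ≈ 71.31 °C, under the boiling point, so the assumption holds.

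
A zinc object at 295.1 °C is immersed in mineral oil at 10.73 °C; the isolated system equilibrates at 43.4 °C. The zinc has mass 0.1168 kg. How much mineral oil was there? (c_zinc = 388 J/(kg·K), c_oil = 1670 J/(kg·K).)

m ≈ 0.209 kg

|Q_zinc| = |Q_oil|:
0.1168·388·(295.1 − 43.4) = m·1670·(43.4 − 10.73)
54559 m = 11407  ⇒  m ≈ 0.2091 kg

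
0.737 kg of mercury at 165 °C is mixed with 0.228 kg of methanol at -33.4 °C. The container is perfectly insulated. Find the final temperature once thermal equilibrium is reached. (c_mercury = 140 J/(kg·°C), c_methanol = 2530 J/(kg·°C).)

T_f ≈ -3.3 °C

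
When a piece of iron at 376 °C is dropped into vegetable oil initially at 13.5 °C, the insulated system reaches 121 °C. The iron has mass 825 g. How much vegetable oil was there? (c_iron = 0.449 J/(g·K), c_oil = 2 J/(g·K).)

Taking heat into each body as positive, Σ m c ΔT = 0:
825·0.449·(121 − 376) + m·2·(121 − 13.5) = 0
215 m = 94458
m = 94458/215 ≈ 439.3 g

m ≈ 439 g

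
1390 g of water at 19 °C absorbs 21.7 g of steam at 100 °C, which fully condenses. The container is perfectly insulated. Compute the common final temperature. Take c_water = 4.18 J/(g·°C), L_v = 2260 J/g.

T_f ≈ 28.6 °C

Setting the total heat transfer to zero:
condense steam: −21.7·2260 = −49042; condensate cools 100→T: 21.7·4.18·(T − 100) = 90.71(T − 100); water warms: 1390·4.18·(T − 19) = 5810.2(T − 19)
5900.9 T = 49042 + 9070.6 + 110394 = 168506
T ≈ 28.56 °C — below 100 °C, confirming all the steam condensed.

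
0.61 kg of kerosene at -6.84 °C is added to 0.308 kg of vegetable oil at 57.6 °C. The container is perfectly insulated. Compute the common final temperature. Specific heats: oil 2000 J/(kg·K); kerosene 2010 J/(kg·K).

T_f ≈ 14.7 °C

Heat lost by the oil equals heat gained by the kerosene:
0.308*2000*(57.6 − T) = 0.61*2010*(T − (-6.84))
616(57.6 − T) = 1226.1(T − (-6.84))
1842.1 T = 27095  ⇒  T ≈ 14.71 °C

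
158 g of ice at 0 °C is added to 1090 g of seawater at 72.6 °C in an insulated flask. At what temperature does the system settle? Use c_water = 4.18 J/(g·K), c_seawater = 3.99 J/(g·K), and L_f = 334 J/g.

T_f ≈ 52.5 °C

Net heat exchanged in the isolated system is zero:
melt ice: 158·334 = 52772; warm the meltwater: 660.44 T; seawater cools: 1090·3.99·(T − 72.6) = 4349.1(T − 72.6)
5009.5 T = 315745 − 52772 = 262973
T ≈ 52.49 °C — above 0 °C, consistent with complete melting.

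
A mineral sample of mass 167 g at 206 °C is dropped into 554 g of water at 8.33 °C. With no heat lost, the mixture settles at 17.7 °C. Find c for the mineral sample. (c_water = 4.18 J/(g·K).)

c ≈ 0.69 J/(g·K)

Setting the total heat transfer to zero:
167·c·(17.7 − 206) + 554·4.18·(17.7 − 8.33) = 0
-31446 c = -21698
c = -21698/-31446 ≈ 0.69 J/(g·K)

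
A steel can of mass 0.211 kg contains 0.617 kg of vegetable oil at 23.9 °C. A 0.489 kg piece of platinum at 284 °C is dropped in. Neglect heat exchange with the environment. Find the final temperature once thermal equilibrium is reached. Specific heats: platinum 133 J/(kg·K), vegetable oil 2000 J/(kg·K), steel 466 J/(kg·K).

With ΣQ=0 the equilibrium temperature is the m·c-weighted mean:
T_f = (65.04×284 + 1234×23.9 + 98.33×23.9) / (65.04 + 1234 + 98.33)
    = 50313 / 1397.4 ≈ 36.01 °C

T_f ≈ 36.0 °C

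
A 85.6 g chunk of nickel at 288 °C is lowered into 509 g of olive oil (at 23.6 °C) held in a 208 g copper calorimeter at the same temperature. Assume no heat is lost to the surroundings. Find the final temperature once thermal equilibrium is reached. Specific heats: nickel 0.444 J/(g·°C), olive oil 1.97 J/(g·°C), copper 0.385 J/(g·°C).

T_f ≈ 32.6 °C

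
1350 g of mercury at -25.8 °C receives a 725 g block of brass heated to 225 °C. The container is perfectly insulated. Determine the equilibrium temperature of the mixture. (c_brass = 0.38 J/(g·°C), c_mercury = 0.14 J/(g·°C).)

Set heat shed by the hot body equal to heat absorbed by the cold body:
725×0.38×(225 − T) = 1350×0.14×(T − (-25.8))
275.5(225 − T) = 189(T − (-25.8))
464.5 T = 57111  ⇒  T ≈ 122.95 °C

T_f ≈ 123.0 °C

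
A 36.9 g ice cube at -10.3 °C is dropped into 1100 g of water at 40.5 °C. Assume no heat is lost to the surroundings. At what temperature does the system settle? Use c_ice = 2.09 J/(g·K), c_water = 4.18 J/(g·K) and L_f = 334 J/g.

Energy balance with sensible and latent terms:
warm ice to 0 °C: 36.9·2.09·(0 − (-10.3)) = 794.35; latent heat to melt: 36.9·334 = 12325; warm the meltwater: 154.24 T; water: 4598(T − 40.5)
4752.2 T = 186219 − 13119 = 173100
T ≈ 36.42 °C — above 0 °C, consistent with complete melting.

T_f ≈ 36.4 °C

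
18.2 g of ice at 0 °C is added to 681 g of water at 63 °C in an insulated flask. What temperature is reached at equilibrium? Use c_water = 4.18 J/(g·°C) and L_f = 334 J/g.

T_f ≈ 59.3 °C

Net heat exchanged in the isolated system is zero:
fusion: m_ice L_f = 18.2×334 = 6078.8; meltwater 0→T: 18.2×4.18×T = 76.08 T; water cools: 681×4.18×(T − 63) = 2846.6(T − 63)
2922.7 T = 179335 − 6078.8 = 173256
T ≈ 59.28 °C — above 0 °C, consistent with complete melting.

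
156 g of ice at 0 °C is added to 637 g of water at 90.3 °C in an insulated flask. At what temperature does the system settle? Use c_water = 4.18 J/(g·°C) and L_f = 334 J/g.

T_f ≈ 56.8 °C

Setting the total heat transfer to zero:
melt ice: 156·334 = 52104; meltwater 0→T: 156·4.18·T = 652.08 T; water: 2662.7(T − 90.3)
3314.7 T = 240438 − 52104 = 188334
T ≈ 56.82 °C — above 0 °C, consistent with complete melting.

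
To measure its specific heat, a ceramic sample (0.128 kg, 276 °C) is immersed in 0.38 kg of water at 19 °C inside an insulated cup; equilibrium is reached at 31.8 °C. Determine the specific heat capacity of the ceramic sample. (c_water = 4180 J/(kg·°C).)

Taking heat into each body as positive, Σ m c ΔT = 0:
0.128×c×(31.8 − 276) + 0.38×4180×(31.8 − 19) = 0
-31.26 c = -20332
c = -20332/-31.26 ≈ 650.5 J/(kg·°C)

c ≈ 650 J/(kg·°C)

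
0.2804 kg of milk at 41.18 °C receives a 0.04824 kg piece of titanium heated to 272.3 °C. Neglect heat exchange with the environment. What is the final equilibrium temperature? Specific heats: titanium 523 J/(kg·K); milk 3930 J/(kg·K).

T_f ≈ 46.4 °C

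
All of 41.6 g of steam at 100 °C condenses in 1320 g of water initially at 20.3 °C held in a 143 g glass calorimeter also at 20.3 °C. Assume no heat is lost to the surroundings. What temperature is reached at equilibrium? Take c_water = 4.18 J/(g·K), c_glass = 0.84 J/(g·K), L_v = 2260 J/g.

Setting the total heat transfer to zero:
condense steam: −41.6×2260 = −94016
  condensed water 100 °C→T: 173.89(T − 100)
  water warms: 1320×4.18×(T − 20.3) = 5517.6(T − 20.3)
  cup: 120.12(T − 20.3)
5811.6 T = 94016 + 17389 + 114446 = 225851
T ≈ 38.86 °C (< 100 °C, so full condensation is consistent).

T_f ≈ 38.9 °C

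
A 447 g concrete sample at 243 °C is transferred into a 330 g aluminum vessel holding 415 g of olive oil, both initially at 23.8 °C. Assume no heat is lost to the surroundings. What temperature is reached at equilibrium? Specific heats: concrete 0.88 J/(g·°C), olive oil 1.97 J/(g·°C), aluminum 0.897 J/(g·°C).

Setting the total heat transfer to zero:
447×0.88×(T − 243) + 415×1.97×(T − 23.8) + 330×0.897×(T − 23.8) = 0
1506.9 T = 122089
T = 122089 / 1506.9 = 81 °C

T_f ≈ 81.0 °C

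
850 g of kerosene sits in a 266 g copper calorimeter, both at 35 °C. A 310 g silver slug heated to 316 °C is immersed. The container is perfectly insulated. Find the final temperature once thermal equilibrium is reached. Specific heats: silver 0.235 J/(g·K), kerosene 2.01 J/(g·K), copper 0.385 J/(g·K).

Heat gained plus heat lost sum to zero:
310·0.235·(T − 316) + 850·2.01·(T − 35) + 266·0.385·(T − 35) = 0
72.85(T − 316) + 1708.5(T − 35) + 102.41(T − 35) = 0
1883.8 T = 86402
T = 86402/1883.8 ≈ 45.87 °C

T_f ≈ 45.9 °C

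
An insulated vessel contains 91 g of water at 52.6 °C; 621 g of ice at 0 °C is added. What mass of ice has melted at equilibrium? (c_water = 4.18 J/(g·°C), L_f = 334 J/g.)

m_melted ≈ 59.9 g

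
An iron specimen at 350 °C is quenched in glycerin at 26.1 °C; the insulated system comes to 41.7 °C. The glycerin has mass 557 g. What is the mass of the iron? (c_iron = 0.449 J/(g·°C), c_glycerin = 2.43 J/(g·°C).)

m ≈ 153 g

|Q_iron| = |Q_glycerin|:
m·0.449·(350 − 41.7) = 557·2.43·(41.7 − 26.1)
138.43 m = 21115  ⇒  m ≈ 152.5 g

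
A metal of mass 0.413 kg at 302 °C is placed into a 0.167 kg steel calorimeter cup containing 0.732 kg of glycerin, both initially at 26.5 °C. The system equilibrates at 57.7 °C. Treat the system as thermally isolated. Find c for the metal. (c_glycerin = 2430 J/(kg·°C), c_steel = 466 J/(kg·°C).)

Conservation of energy gives ΣQ = 0:
0.413×c×(57.7 − 302) + 0.732×2430×(57.7 − 26.5) + 0.167×466×(57.7 − 26.5) = 0
-100.9 c = -57925
c = -57925/-100.9 ≈ 574.1 J/(kg·°C)

c ≈ 574 J/(kg·°C)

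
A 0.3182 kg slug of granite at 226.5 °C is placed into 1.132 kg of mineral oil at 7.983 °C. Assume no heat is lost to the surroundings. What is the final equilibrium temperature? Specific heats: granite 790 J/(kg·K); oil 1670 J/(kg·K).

T_f ≈ 33.6 °C

Setting the total heat transfer to zero:
0.3182*790*(T − 226.5) + 1.132*1670*(T − 7.983) = 0
(251.38 + 1890.4) T = 251.38*226.5 + 1890.4*7.983
T ≈ 33.63 °C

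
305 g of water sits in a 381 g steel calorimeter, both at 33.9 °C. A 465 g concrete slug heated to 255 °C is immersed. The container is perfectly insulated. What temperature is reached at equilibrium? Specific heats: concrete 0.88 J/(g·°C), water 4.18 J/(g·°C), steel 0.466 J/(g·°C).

Taking heat into each body as positive, Σ m c ΔT = 0:
465·0.88·(T − 255) + 305·4.18·(T − 33.9) + 381·0.466·(T − 33.9) = 0
409.2(T − 255) + 1274.9(T − 33.9) + 177.55(T − 33.9) = 0
1861.6 T = 153584
T = 153584 / 1861.6 = 82.5 °C

T_f ≈ 82.5 °C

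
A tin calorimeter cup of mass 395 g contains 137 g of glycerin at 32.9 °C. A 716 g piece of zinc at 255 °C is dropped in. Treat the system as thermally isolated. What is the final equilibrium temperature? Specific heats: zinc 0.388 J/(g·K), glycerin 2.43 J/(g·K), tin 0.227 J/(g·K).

T_f ≈ 121.0 °C

T_f is the heat-capacity-weighted average of the initial temperatures:
T_f = (277.81·255 + 332.91·32.9 + 89.67·32.9) / (277.81 + 332.91 + 89.67)
    = 84744 / 700.38 ≈ 121.00 °C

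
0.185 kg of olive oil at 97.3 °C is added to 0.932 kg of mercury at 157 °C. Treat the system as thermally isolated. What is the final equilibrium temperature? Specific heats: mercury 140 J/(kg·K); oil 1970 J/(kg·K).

T_f ≈ 113.0 °C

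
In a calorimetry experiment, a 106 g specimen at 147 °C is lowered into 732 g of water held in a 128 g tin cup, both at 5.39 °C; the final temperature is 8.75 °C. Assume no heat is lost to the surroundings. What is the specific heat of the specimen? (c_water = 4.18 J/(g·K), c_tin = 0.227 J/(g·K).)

c ≈ 0.708 J/(g·K)

Setting the total heat transfer to zero:
106×c×(8.75 − 147) + 732×4.18×(8.75 − 5.39) + 128×0.227×(8.75 − 5.39) = 0
-14654 c = -10378
c = -10378/-14654 ≈ 0.7082 J/(g·K)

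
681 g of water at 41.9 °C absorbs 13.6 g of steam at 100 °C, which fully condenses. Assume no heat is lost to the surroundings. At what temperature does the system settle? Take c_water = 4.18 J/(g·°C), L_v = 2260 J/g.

Heat gained plus heat lost sum to zero:
steam→water at 100 °C releases m L_v = 13.6×2260 = 30736; condensate cools 100→T: 13.6×4.18×(T − 100) = 56.85(T − 100); original water: 2846.6(T − 41.9)
2903.4 T = 30736 + 5684.8 + 119272 = 155693
T ≈ 53.62 °C (< 100 °C, so full condensation is consistent).

T_f ≈ 53.6 °C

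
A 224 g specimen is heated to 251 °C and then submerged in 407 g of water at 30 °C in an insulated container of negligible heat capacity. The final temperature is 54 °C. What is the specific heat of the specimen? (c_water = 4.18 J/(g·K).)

Heat lost by the specimen = heat gained by the water:
224×c×(251 − 54) = 407×4.18×(54 − 30)
44128 c = 40830  ⇒  c ≈ 0.9253 J/(g·K)

c ≈ 0.925 J/(g·K)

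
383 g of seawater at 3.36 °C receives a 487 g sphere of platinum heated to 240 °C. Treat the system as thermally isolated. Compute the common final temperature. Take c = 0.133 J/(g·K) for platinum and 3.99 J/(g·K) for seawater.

T_f ≈ 13.0 °C

T_f = Σ m_i c_i T_i / Σ m_i c_i:
T_f = (64.77*240 + 1528.2*3.36) / (64.77 + 1528.2)
    = 20680 / 1592.9 ≈ 12.98 °C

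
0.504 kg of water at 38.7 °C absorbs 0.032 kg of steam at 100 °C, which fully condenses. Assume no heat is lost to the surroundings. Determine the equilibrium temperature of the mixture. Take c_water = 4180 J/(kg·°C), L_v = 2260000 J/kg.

Setting the total heat transfer to zero:
latent heat released on condensation: 0.032×2260000 = 72320; condensed water 100 °C→T: 133.76(T − 100); water warms: 0.504×4180×(T − 38.7) = 2106.7(T − 38.7)
2240.5 T = 72320 + 13376 + 81530 = 167226
T ≈ 74.64 °C (< 100 °C, so full condensation is consistent).

T_f ≈ 74.6 °C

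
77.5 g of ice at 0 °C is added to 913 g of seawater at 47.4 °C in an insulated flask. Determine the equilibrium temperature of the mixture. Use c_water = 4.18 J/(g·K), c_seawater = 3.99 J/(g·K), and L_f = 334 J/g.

Taking heat into each body as positive, Σ m c ΔT = 0:
fusion: m_ice L_f = 77.5·334 = 25885; warm the meltwater: 323.95 T; seawater: 3642.9(T − 47.4)
3966.8 T = 172672 − 25885 = 146787
T ≈ 37.00 °C (positive, so assuming full melt was valid).

T_f ≈ 37.0 °C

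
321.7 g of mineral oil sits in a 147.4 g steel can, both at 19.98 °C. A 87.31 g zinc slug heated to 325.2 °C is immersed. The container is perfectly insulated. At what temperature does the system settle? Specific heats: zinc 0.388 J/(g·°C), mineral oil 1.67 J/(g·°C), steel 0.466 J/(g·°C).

T_f = Σ m_i c_i T_i / Σ m_i c_i:
T_f = (33.88×325.2 + 537.24×19.98 + 68.69×19.98) / (33.88 + 537.24 + 68.69)
    = 23123 / 639.8 ≈ 36.14 °C

T_f ≈ 36.1 °C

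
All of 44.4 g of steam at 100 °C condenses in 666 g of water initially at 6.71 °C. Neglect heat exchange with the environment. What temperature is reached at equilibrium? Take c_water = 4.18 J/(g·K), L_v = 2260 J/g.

Net heat exchanged in the isolated system is zero:
latent heat released on condensation: 44.4·2260 = 100344; condensate cools 100→T: 44.4·4.18·(T − 100) = 185.59(T − 100); water warms: 666·4.18·(T − 6.71) = 2783.9(T − 6.71)
2969.5 T = 100344 + 18559 + 18680 = 137583
T ≈ 46.33 °C — below 100 °C, confirming all the steam condensed.

T_f ≈ 46.3 °C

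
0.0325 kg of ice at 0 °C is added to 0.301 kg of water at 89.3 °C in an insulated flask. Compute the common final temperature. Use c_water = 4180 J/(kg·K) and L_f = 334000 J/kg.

T_f ≈ 72.8 °C

Setting the total heat transfer to zero:
latent heat to melt: 0.0325·334000 = 10855; warm the meltwater: 135.85 T; water cools: 0.301·4180·(T − 89.3) = 1258.2(T − 89.3)
1394 T = 112355 − 10855 = 101500
T ≈ 72.81 °C (positive, so assuming full melt was valid).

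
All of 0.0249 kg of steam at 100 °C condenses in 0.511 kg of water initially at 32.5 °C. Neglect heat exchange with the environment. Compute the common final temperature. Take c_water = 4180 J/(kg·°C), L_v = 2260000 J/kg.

Conservation of energy gives ΣQ = 0:
condense steam: −0.0249·2260000 = −56274
  condensed water 100 °C→T: 104.08(T − 100)
  water warms: 0.511·4180·(T − 32.5) = 2136(T − 32.5)
2240.1 T = 56274 + 10408 + 69419 = 136102
T ≈ 60.76 °C, under the boiling point, so the assumption holds.

T_f ≈ 60.8 °C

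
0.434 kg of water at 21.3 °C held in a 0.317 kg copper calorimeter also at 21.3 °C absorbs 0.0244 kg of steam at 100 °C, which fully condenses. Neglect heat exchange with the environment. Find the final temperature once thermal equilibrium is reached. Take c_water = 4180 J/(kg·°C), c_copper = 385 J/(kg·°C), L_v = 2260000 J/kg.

T_f ≈ 52.3 °C

Net heat exchanged in the isolated system is zero:
latent heat released on condensation: 0.0244·2260000 = 55144
  condensed water 100 °C→T: 101.99(T − 100)
  water warms: 0.434·4180·(T − 21.3) = 1814.1(T − 21.3)
  cup: 122.05(T − 21.3)
2038.2 T = 55144 + 10199 + 41240 = 106584
T ≈ 52.29 °C, under the boiling point, so the assumption holds.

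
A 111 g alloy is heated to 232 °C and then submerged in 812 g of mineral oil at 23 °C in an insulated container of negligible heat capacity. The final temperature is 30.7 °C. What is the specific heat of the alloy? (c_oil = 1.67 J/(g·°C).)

c ≈ 0.467 J/(g·°C)

Energy conservation, ΣQ = 0:
111·c·(30.7 − 232) + 812·1.67·(30.7 − 23) = 0
-22344 c = -10442
c = -10442/-22344 ≈ 0.4673 J/(g·°C)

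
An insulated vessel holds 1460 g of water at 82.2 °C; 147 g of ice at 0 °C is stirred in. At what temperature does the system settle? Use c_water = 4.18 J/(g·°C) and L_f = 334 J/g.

T_f ≈ 67.4 °C

Sum of m c ΔT and latent-heat terms is zero:
latent heat to melt: 147×334 = 49098; warm the meltwater: 614.46 T; water cools: 1460×4.18×(T − 82.2) = 6102.8(T − 82.2)
6717.3 T = 501650 − 49098 = 452552
T ≈ 67.37 °C — above 0 °C, consistent with complete melting.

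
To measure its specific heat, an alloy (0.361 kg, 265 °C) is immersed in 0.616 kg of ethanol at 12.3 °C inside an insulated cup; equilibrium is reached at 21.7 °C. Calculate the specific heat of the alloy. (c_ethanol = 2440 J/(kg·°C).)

c ≈ 161 J/(kg·°C)

Net heat exchanged in the isolated system is zero:
0.361×c×(21.7 − 265) + 0.616×2440×(21.7 − 12.3) = 0
-87.83 c = -14129
c = -14129/-87.83 ≈ 160.9 J/(kg·°C)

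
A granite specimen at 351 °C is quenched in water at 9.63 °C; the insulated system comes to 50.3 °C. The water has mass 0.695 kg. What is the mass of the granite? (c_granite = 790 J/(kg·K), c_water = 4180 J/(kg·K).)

Heat lost by the granite = heat gained by the water:
m×790×(351 − 50.3) = 0.695×4180×(50.3 − 9.63)
237553 m = 118150  ⇒  m ≈ 0.4974 kg

m ≈ 0.497 kg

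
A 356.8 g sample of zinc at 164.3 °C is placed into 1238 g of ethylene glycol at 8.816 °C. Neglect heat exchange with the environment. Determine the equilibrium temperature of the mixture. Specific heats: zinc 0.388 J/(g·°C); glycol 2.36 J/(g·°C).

T_f ≈ 15.9 °C

Setting the total heat transfer to zero:
356.8·0.388·(T − 164.3) + 1238·2.36·(T − 8.816) = 0
138.44(T − 164.3) + 2921.7(T − 8.816) = 0
(138.44 + 2921.7) T = 138.44·164.3 + 2921.7·8.816
T = 48503/3060.1 ≈ 15.85 °C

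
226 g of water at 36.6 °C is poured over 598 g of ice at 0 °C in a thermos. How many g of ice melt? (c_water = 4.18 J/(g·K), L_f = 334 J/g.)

Heat available from the water dropping to 0 °C: 226·4.18·36.6 = 34575 J.
Melting all 598 g of ice would need 598·334 = 199732 J.
That's not enough to melt it all — equilibrium is at 0 °C with ice remaining.
m_melted·334 = 34575  ⇒  m_melted ≈ 103.5 g.

m_melted ≈ 104 g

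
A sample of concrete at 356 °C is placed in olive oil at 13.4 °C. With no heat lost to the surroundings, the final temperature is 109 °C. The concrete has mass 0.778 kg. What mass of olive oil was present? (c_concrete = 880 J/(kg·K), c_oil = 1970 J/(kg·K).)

m ≈ 0.898 kg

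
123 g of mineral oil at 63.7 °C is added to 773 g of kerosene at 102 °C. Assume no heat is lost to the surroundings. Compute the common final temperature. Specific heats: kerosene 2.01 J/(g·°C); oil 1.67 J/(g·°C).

|Q_kerosene| = |Q_oil|:
773·2.01·(102 − T) = 123·1.67·(T − 63.7)
1553.7(102 − T) = 205.41(T − 63.7)
1759.1 T = 171565  ⇒  T ≈ 97.53 °C

T_f ≈ 97.5 °C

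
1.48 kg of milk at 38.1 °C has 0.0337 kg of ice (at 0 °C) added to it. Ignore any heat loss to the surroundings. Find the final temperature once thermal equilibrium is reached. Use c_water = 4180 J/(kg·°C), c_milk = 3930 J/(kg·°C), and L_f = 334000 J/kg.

T_f ≈ 35.3 °C

Taking heat into each body as positive, Σ m c ΔT = 0:
latent heat to melt: 0.0337×334000 = 11256
  meltwater 0→T: 0.0337×4180×T = 140.87 T
  milk: 5816.4(T − 38.1)
5957.3 T = 221605 − 11256 = 210349
T ≈ 35.31 °C. Since T > 0 °C, the all-ice-melts assumption holds.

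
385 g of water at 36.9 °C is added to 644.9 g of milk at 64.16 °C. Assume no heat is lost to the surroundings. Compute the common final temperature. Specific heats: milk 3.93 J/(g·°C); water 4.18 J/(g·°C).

T_f ≈ 53.6 °C

Setting the total heat transfer to zero:
644.9*3.93*(T − 64.16) + 385*4.18*(T − 36.9) = 0
2534.5(T − 64.16) + 1609.3(T − 36.9) = 0
4143.8 T = 221994
T ≈ 53.57 °C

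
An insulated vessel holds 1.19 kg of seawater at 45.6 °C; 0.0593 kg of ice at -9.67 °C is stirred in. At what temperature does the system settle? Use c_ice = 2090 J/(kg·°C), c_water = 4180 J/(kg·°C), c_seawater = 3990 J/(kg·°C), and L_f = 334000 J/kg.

Net heat exchanged in the isolated system is zero:
warm ice to 0 °C: 0.0593·2090·(0 − (-9.67)) = 1198.5; latent heat to melt: 0.0593·334000 = 19806; warm the meltwater: 247.87 T; seawater cools: 1.19·3990·(T − 45.6) = 4748.1(T − 45.6)
4996 T = 216513 − 21005 = 195509
T ≈ 39.13 °C — above 0 °C, consistent with complete melting.

T_f ≈ 39.1 °C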